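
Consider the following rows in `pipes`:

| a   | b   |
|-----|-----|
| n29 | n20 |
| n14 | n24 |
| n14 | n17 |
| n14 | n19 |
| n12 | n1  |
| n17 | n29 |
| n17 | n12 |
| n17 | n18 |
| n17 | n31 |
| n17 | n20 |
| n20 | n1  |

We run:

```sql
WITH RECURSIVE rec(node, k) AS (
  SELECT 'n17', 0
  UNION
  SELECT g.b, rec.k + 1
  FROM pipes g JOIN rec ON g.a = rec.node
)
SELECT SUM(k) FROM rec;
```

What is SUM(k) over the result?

Base: (n17, k=0).
Iteration 1: edges from {n17} -> (n12, k=1), (n18, k=1), (n20, k=1), (n29, k=1), (n31, k=1).
Iteration 2: edges from {n12,n18,n20,n29,n31} -> (n1, k=2), (n20, k=2). [UNION drops 1 duplicate row(s)]
Iteration 3: edges from {n1,n20} -> (n1, k=3).
Iteration 4: no outgoing edges from {n1}; recursion stops.
SUM(k) = 0 + 1 + 1 + 1 + 1 + 1 + 2 + 2 + 3 = 12.

12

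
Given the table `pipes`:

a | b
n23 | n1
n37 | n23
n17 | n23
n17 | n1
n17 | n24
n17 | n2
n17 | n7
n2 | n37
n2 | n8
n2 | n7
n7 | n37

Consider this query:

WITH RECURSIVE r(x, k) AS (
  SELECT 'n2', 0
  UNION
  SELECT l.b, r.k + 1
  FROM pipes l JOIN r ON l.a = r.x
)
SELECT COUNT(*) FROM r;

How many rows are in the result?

Base: (n2, k=0).
Iteration 1: edges from {n2} -> (n37, k=1), (n7, k=1), (n8, k=1).
Iteration 2: edges from {n37,n7,n8} -> (n23, k=2), (n37, k=2).
Iteration 3: edges from {n23,n37} -> (n1, k=3), (n23, k=3).
Iteration 4: edges from {n1,n23} -> (n1, k=4).
Iteration 5: no outgoing edges from {n1}; recursion stops.
Total rows emitted: 9.

9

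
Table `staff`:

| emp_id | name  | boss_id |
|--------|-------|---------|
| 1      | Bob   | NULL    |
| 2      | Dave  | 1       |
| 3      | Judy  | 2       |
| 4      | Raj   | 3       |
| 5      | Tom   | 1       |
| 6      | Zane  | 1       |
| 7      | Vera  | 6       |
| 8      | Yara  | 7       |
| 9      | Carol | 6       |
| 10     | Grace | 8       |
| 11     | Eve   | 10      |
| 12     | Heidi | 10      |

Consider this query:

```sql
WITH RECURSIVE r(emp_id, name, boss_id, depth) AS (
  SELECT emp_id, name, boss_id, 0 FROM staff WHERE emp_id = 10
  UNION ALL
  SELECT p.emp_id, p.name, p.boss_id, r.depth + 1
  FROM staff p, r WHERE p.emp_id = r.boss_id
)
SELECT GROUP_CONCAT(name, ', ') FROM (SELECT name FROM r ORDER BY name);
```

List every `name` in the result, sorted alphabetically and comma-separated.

Bob, Grace, Vera, Yara, Zane

Base: emp_id=10 (Grace), boss_id=8, depth 0.
Iteration 1: join on emp_id=8 -> Yara (id 8, boss_id=7, depth 1).
Iteration 2: join on emp_id=7 -> Vera (id 7, boss_id=6, depth 2).
Iteration 3: join on emp_id=6 -> Zane (id 6, boss_id=1, depth 3).
Iteration 4: join on emp_id=1 -> Bob (id 1, boss_id=NULL, depth 4).
Iteration 5: boss_id is NULL; no match; recursion stops.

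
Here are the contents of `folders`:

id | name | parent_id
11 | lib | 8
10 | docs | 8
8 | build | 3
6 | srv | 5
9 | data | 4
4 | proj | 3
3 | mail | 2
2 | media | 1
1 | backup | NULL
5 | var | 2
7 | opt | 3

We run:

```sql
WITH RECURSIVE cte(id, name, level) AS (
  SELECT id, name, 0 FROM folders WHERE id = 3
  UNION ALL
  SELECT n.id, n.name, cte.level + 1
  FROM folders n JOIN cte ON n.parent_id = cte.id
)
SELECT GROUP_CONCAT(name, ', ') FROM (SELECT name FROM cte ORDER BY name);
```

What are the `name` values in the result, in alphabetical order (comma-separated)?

build, data, docs, lib, mail, opt, proj

Base: id=3 (mail) at level 0.
Iteration 1: rows with parent_id in {3} -> proj (id 4, level 1), opt (id 7, level 1), build (id 8, level 1).
Iteration 2: rows with parent_id in {4,7,8} -> data (id 9, level 2), docs (id 10, level 2), lib (id 11, level 2).
Iteration 3: no rows with parent_id in {9,10,11}; recursion stops.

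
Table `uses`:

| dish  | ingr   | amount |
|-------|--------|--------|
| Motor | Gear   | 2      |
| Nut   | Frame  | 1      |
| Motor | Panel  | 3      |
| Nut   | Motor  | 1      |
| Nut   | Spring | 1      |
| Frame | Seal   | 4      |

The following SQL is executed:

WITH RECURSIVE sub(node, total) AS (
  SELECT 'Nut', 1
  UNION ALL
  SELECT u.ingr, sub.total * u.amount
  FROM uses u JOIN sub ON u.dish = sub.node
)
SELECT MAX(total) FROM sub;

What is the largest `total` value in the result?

4

Base: (Nut, total=1).
Iteration 1: components of {Nut} -> Frame = 1*1 = 1, Motor = 1*1 = 1, Spring = 1*1 = 1.
Iteration 2: components of {Frame,Motor,Spring} -> Gear = 1*2 = 2, Panel = 1*3 = 3, Seal = 1*4 = 4.
Iteration 3: no further components; recursion stops.
total values: 1, 1, 1, 1, 3, 2, 4; the maximum is 4.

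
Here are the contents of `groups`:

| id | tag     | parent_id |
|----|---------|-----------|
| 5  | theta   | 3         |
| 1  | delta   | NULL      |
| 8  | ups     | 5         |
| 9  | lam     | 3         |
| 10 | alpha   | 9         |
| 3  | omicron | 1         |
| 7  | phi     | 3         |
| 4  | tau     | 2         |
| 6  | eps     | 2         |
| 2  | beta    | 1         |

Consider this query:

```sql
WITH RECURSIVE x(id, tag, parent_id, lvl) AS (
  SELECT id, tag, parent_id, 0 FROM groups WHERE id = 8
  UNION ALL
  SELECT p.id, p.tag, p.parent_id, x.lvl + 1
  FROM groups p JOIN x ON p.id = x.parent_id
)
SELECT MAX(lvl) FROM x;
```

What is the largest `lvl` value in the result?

Base: id=8 (ups), parent_id=5, lvl 0.
Iteration 1: join on id=5 -> theta (id 5, parent_id=3, lvl 1).
Iteration 2: join on id=3 -> omicron (id 3, parent_id=1, lvl 2).
Iteration 3: join on id=1 -> delta (id 1, parent_id=NULL, lvl 3).
Iteration 4: parent_id is NULL; no match; recursion stops.
lvl values: 0, 1, 2, 3; the maximum is 3.

3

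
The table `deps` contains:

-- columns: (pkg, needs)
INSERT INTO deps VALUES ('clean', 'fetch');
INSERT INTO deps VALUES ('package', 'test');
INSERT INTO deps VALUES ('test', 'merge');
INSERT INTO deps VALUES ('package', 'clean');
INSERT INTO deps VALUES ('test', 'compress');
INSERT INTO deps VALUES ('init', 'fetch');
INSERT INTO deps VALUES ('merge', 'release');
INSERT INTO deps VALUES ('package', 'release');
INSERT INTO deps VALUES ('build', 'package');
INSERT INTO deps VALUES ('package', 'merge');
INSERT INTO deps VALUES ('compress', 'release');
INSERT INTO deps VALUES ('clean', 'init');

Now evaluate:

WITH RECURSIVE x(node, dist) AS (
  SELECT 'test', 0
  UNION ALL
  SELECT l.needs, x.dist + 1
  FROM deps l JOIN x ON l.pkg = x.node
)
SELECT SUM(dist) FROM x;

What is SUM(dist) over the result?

Base: (test, dist=0).
Iteration 1: edges from {test} -> (compress, dist=1), (merge, dist=1).
Iteration 2: edges from {compress,merge} -> (release, dist=2) x2. [UNION ALL keeps all 2 new rows, including repeats]
Iteration 3: no outgoing edges from {release}; recursion stops.
SUM(dist) = 0 + 1 + 1 + 2 + 2 = 6.

6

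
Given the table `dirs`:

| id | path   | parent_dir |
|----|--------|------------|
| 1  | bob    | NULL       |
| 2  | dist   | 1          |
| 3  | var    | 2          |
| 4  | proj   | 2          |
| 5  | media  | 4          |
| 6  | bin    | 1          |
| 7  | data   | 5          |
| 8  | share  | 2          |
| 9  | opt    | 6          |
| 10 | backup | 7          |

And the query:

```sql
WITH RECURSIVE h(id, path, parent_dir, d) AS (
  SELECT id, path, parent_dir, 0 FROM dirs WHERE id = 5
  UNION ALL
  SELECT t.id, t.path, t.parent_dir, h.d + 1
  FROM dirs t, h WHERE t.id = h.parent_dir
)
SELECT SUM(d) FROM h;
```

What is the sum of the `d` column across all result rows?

Base: id=5 (media), parent_dir=4, d 0.
Iteration 1: join on id=4 -> proj (id 4, parent_dir=2, d 1).
Iteration 2: join on id=2 -> dist (id 2, parent_dir=1, d 2).
Iteration 3: join on id=1 -> bob (id 1, parent_dir=NULL, d 3).
Iteration 4: parent_dir is NULL; no match; recursion stops.
SUM(d) = 0 + 1 + 2 + 3 = 6.

6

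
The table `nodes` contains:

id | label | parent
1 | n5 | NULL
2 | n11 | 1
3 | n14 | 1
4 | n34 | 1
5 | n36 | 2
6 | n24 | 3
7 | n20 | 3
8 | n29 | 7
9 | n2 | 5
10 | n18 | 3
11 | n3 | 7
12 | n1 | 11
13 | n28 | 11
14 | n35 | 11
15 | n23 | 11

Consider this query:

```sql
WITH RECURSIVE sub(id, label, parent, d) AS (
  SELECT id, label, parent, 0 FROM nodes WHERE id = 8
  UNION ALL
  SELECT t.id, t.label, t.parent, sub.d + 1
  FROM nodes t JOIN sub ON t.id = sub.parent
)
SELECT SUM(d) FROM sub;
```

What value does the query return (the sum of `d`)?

6

Base: id=8 (n29), parent=7, d 0.
Iteration 1: join on id=7 -> n20 (id 7, parent=3, d 1).
Iteration 2: join on id=3 -> n14 (id 3, parent=1, d 2).
Iteration 3: join on id=1 -> n5 (id 1, parent=NULL, d 3).
Iteration 4: parent is NULL; no match; recursion stops.
SUM(d) = 0 + 1 + 2 + 3 = 6.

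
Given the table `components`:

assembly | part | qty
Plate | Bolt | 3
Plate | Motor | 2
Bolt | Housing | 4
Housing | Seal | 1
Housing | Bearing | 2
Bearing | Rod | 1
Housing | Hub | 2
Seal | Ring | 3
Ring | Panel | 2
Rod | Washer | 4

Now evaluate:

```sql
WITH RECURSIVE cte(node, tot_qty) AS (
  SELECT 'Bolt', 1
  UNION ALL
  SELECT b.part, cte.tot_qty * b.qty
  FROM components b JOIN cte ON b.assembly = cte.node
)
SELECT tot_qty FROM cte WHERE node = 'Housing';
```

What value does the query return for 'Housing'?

Base: (Bolt, tot_qty=1).
Iteration 1: components of {Bolt} -> Housing = 1*4 = 4.
Iteration 2: components of {Housing} -> Bearing = 4*2 = 8, Hub = 4*2 = 8, Seal = 4*1 = 4.
Iteration 3: components of {Bearing,Hub,Seal} -> Ring = 4*3 = 12, Rod = 8*1 = 8.
Iteration 4: components of {Ring,Rod} -> Panel = 12*2 = 24, Washer = 8*4 = 32.
Iteration 5: no further components; recursion stops.

4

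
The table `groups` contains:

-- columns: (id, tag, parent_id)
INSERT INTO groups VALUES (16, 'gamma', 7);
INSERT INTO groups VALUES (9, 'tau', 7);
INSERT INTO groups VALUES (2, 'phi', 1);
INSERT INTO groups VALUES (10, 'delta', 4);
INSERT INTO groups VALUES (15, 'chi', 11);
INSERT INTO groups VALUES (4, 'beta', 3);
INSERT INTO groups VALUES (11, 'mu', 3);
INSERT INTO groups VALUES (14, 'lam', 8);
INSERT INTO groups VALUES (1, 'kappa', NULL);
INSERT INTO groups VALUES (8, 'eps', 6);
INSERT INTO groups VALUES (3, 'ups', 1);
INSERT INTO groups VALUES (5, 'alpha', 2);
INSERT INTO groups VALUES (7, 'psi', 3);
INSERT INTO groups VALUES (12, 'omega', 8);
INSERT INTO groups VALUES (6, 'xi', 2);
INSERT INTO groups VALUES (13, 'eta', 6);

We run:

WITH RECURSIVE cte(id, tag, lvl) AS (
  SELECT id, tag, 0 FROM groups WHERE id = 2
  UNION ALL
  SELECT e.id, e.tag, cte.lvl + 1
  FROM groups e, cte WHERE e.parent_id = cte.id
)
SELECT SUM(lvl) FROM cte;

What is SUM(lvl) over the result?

12

Base: id=2 (phi) at lvl 0.
Iteration 1: rows with parent_id in {2} -> alpha (id 5, lvl 1), xi (id 6, lvl 1).
Iteration 2: rows with parent_id in {5,6} -> eps (id 8, lvl 2), eta (id 13, lvl 2).
Iteration 3: rows with parent_id in {8,13} -> omega (id 12, lvl 3), lam (id 14, lvl 3).
Iteration 4: no rows with parent_id in {12,14}; recursion stops.
SUM(lvl) = 0 + 1 + 1 + 2 + 2 + 3 + 3 = 12.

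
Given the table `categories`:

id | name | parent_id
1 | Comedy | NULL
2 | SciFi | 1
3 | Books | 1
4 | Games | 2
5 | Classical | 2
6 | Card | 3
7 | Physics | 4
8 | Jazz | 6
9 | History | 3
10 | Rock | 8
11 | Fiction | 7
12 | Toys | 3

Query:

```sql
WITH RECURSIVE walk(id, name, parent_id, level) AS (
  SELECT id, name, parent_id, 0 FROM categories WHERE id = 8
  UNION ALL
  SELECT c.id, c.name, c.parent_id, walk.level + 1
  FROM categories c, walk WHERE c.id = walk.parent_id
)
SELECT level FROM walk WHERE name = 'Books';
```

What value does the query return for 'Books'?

Base: id=8 (Jazz), parent_id=6, level 0.
Iteration 1: join on id=6 -> Card (id 6, parent_id=3, level 1).
Iteration 2: join on id=3 -> Books (id 3, parent_id=1, level 2).
Iteration 3: join on id=1 -> Comedy (id 1, parent_id=NULL, level 3).
Iteration 4: parent_id is NULL; no match; recursion stops.

2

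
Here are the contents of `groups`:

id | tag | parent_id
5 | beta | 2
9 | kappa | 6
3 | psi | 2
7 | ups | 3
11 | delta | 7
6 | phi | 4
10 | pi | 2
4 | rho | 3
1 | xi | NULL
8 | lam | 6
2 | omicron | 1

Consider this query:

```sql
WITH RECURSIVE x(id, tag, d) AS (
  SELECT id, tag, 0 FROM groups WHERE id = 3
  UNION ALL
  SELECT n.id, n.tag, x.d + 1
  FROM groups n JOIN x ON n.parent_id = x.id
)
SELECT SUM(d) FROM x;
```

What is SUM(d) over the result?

Base: id=3 (psi) at d 0.
Iteration 1: rows with parent_id in {3} -> rho (id 4, d 1), ups (id 7, d 1).
Iteration 2: rows with parent_id in {4,7} -> phi (id 6, d 2), delta (id 11, d 2).
Iteration 3: rows with parent_id in {6,11} -> lam (id 8, d 3), kappa (id 9, d 3).
Iteration 4: no rows with parent_id in {8,9}; recursion stops.
SUM(d) = 0 + 1 + 1 + 2 + 2 + 3 + 3 = 12.

12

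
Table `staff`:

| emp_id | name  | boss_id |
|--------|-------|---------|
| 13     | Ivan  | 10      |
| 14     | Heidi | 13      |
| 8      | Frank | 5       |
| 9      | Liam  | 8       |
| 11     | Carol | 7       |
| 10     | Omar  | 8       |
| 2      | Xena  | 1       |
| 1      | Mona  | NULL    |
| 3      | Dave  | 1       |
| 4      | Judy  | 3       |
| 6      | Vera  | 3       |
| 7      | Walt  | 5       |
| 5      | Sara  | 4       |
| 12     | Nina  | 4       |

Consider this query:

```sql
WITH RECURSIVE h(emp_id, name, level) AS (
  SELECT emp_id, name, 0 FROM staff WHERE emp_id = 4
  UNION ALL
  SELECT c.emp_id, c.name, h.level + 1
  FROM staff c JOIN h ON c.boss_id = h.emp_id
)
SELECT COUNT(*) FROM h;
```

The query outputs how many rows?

10

Base: emp_id=4 (Judy) at level 0.
Iteration 1: rows with boss_id in {4} -> Sara (id 5, level 1), Nina (id 12, level 1).
Iteration 2: rows with boss_id in {5,12} -> Walt (id 7, level 2), Frank (id 8, level 2).
Iteration 3: rows with boss_id in {7,8} -> Liam (id 9, level 3), Omar (id 10, level 3), Carol (id 11, level 3).
Iteration 4: rows with boss_id in {9,10,11} -> Ivan (id 13, level 4).
Iteration 5: rows with boss_id in {13} -> Heidi (id 14, level 5).
Iteration 6: no rows with boss_id in {14}; recursion stops.
Total rows emitted: 10.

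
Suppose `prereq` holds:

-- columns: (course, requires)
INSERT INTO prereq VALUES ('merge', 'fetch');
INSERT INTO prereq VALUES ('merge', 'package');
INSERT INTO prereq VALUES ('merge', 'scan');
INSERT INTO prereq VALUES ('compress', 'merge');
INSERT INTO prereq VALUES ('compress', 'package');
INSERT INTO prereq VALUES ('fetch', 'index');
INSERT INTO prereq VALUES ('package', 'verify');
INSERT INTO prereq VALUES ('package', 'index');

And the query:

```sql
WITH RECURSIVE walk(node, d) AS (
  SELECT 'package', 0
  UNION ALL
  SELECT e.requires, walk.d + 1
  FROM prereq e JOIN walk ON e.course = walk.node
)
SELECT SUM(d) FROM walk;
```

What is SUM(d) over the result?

Base: (package, d=0).
Iteration 1: edges from {package} -> (index, d=1), (verify, d=1).
Iteration 2: no outgoing edges from {index,verify}; recursion stops.
SUM(d) = 0 + 1 + 1 = 2.

2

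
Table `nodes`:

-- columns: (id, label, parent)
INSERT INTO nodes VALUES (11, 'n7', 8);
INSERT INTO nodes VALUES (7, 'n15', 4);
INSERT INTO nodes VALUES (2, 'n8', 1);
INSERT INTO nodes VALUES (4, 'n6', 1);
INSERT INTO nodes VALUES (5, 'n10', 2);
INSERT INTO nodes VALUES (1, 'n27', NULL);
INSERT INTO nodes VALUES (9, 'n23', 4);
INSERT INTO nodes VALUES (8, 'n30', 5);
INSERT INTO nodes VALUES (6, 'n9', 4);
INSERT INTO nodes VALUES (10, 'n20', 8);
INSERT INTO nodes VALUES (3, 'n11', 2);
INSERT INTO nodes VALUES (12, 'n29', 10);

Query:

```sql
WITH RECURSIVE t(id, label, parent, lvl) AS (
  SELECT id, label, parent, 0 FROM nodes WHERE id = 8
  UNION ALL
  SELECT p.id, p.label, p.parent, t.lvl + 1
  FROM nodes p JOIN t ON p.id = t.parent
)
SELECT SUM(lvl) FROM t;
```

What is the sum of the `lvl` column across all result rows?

Base: id=8 (n30), parent=5, lvl 0.
Iteration 1: join on id=5 -> n10 (id 5, parent=2, lvl 1).
Iteration 2: join on id=2 -> n8 (id 2, parent=1, lvl 2).
Iteration 3: join on id=1 -> n27 (id 1, parent=NULL, lvl 3).
Iteration 4: parent is NULL; no match; recursion stops.
SUM(lvl) = 0 + 1 + 2 + 3 = 6.

6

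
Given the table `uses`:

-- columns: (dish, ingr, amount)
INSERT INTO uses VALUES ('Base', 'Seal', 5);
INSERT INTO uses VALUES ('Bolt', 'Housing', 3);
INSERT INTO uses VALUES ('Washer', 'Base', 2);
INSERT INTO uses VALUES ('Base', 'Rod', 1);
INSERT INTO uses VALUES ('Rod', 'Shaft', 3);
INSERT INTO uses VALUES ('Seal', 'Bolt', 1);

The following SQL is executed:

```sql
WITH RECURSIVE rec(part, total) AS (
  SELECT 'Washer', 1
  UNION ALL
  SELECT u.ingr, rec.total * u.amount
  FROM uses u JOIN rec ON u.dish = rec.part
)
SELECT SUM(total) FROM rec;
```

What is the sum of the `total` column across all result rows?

Base: (Washer, total=1).
Iteration 1: components of {Washer} -> Base = 1*2 = 2.
Iteration 2: components of {Base} -> Rod = 2*1 = 2, Seal = 2*5 = 10.
Iteration 3: components of {Rod,Seal} -> Bolt = 10*1 = 10, Shaft = 2*3 = 6.
Iteration 4: components of {Bolt,Shaft} -> Housing = 10*3 = 30.
Iteration 5: no further components; recursion stops.
SUM(total) = 1 + 2 + 10 + 2 + 10 + 6 + 30 = 61.

61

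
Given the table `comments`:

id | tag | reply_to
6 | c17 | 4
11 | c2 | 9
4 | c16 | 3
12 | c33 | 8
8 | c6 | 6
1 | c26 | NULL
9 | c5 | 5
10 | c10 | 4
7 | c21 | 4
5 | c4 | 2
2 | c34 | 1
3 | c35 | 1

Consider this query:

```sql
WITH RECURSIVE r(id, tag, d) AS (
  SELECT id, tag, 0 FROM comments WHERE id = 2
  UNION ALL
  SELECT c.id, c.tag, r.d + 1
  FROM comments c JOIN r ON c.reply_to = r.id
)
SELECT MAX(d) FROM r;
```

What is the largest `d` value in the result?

3

Base: id=2 (c34) at d 0.
Iteration 1: rows with reply_to in {2} -> c4 (id 5, d 1).
Iteration 2: rows with reply_to in {5} -> c5 (id 9, d 2).
Iteration 3: rows with reply_to in {9} -> c2 (id 11, d 3).
Iteration 4: no rows with reply_to in {11}; recursion stops.
d values: 0, 1, 2, 3; the maximum is 3.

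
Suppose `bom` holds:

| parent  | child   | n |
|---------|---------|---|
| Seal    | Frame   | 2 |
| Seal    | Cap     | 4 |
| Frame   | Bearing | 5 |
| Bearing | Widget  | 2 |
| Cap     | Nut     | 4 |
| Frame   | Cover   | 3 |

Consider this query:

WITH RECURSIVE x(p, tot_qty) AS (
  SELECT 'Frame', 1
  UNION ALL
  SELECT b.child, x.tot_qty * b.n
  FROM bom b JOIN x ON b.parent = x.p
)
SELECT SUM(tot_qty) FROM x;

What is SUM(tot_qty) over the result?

19

Base: (Frame, tot_qty=1).
Iteration 1: components of {Frame} -> Bearing = 1*5 = 5, Cover = 1*3 = 3.
Iteration 2: components of {Bearing,Cover} -> Widget = 5*2 = 10.
Iteration 3: no further components; recursion stops.
SUM(tot_qty) = 1 + 5 + 3 + 10 = 19.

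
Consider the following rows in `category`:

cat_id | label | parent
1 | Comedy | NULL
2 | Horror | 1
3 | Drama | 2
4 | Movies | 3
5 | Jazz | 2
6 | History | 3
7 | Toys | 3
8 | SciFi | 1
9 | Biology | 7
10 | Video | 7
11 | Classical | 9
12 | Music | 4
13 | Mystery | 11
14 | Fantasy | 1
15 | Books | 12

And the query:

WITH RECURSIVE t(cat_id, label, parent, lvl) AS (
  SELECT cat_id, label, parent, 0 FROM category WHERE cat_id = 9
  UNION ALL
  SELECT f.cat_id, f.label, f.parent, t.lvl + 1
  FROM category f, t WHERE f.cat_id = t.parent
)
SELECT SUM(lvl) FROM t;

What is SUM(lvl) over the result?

10

Base: cat_id=9 (Biology), parent=7, lvl 0.
Iteration 1: join on cat_id=7 -> Toys (id 7, parent=3, lvl 1).
Iteration 2: join on cat_id=3 -> Drama (id 3, parent=2, lvl 2).
Iteration 3: join on cat_id=2 -> Horror (id 2, parent=1, lvl 3).
Iteration 4: join on cat_id=1 -> Comedy (id 1, parent=NULL, lvl 4).
Iteration 5: parent is NULL; no match; recursion stops.
SUM(lvl) = 0 + 1 + 2 + 3 + 4 = 10.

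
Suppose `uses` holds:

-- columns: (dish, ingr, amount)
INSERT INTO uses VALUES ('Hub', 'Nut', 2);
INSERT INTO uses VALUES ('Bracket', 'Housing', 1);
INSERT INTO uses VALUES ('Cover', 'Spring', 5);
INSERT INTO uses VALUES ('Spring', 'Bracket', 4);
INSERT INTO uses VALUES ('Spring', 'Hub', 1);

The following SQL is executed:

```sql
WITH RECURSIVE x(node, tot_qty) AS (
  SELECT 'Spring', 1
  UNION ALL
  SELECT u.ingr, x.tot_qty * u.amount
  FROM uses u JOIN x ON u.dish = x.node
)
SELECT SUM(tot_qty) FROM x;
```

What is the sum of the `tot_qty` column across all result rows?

Base: (Spring, tot_qty=1).
Iteration 1: components of {Spring} -> Bracket = 1*4 = 4, Hub = 1*1 = 1.
Iteration 2: components of {Bracket,Hub} -> Housing = 4*1 = 4, Nut = 1*2 = 2.
Iteration 3: no further components; recursion stops.
SUM(tot_qty) = 1 + 1 + 4 + 2 + 4 = 12.

12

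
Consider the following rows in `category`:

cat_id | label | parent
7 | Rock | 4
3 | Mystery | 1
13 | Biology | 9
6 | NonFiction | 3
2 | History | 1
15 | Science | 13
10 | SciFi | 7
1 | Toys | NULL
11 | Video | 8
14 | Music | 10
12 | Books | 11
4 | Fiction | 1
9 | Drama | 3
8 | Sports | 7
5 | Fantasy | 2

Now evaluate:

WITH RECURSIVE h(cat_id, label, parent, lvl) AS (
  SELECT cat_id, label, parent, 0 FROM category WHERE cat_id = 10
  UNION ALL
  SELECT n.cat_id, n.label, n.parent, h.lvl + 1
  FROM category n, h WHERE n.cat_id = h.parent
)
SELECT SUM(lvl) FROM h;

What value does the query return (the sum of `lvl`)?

Base: cat_id=10 (SciFi), parent=7, lvl 0.
Iteration 1: join on cat_id=7 -> Rock (id 7, parent=4, lvl 1).
Iteration 2: join on cat_id=4 -> Fiction (id 4, parent=1, lvl 2).
Iteration 3: join on cat_id=1 -> Toys (id 1, parent=NULL, lvl 3).
Iteration 4: parent is NULL; no match; recursion stops.
SUM(lvl) = 0 + 1 + 2 + 3 = 6.

6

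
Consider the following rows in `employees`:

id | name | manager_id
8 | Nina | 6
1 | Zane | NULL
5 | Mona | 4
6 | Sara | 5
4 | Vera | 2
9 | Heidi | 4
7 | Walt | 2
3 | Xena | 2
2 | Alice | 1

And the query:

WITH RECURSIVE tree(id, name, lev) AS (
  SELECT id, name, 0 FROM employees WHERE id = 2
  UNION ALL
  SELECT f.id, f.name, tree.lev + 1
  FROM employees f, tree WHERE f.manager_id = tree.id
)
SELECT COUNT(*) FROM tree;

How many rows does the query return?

Base: id=2 (Alice) at lev 0.
Iteration 1: rows with manager_id in {2} -> Xena (id 3, lev 1), Vera (id 4, lev 1), Walt (id 7, lev 1).
Iteration 2: rows with manager_id in {3,4,7} -> Mona (id 5, lev 2), Heidi (id 9, lev 2).
Iteration 3: rows with manager_id in {5,9} -> Sara (id 6, lev 3).
Iteration 4: rows with manager_id in {6} -> Nina (id 8, lev 4).
Iteration 5: no rows with manager_id in {8}; recursion stops.
Total rows emitted: 8.

8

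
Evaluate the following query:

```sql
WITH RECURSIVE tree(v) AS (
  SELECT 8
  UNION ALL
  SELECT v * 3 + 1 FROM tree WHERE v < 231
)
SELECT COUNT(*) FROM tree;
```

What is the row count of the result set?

Base: v=8.
Iteration 1: 8 < 231 holds -> v = 8 * 3 + 1 = 25.
Iteration 2: 25 < 231 holds -> v = 25 * 3 + 1 = 76.
Iteration 3: 76 < 231 holds -> v = 76 * 3 + 1 = 229.
Iteration 4: 229 < 231 holds -> v = 229 * 3 + 1 = 688.
Iteration 5: 688 < 231 fails; recursion stops.
Total rows emitted: 5.

5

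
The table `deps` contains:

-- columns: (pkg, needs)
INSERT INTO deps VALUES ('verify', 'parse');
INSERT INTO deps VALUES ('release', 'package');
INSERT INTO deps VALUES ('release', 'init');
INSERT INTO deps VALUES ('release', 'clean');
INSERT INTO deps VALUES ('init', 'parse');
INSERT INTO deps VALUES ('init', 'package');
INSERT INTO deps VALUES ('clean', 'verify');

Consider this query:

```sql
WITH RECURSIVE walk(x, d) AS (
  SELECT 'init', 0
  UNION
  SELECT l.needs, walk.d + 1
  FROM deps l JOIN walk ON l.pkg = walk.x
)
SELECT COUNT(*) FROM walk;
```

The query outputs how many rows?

3

Base: (init, d=0).
Iteration 1: edges from {init} -> (package, d=1), (parse, d=1).
Iteration 2: no outgoing edges from {package,parse}; recursion stops.
Total rows emitted: 3.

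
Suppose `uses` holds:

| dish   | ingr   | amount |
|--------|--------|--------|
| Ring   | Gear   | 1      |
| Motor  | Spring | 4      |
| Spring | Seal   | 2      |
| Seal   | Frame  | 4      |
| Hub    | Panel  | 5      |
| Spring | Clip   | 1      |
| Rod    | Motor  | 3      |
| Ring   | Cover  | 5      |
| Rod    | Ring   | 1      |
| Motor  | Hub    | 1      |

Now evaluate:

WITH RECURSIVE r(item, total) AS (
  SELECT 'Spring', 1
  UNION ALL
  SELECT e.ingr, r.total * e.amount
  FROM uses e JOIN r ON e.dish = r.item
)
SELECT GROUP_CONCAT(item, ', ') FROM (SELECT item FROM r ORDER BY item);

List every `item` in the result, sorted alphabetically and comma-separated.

Clip, Frame, Seal, Spring

Base: (Spring, total=1).
Iteration 1: components of {Spring} -> Clip = 1*1 = 1, Seal = 1*2 = 2.
Iteration 2: components of {Clip,Seal} -> Frame = 2*4 = 8.
Iteration 3: no further components; recursion stops.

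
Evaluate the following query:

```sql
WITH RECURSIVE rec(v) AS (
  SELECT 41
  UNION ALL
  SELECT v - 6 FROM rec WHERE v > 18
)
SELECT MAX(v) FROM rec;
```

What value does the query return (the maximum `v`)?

Base: v=41.
Iteration 1: 41 > 18 holds -> v = 41 - 6 = 35.
Iteration 2: 35 > 18 holds -> v = 35 - 6 = 29.
Iteration 3: 29 > 18 holds -> v = 29 - 6 = 23.
Iteration 4: 23 > 18 holds -> v = 23 - 6 = 17.
Iteration 5: 17 > 18 fails; recursion stops.
v values: 41, 35, 29, 23, 17; the maximum is 41.

41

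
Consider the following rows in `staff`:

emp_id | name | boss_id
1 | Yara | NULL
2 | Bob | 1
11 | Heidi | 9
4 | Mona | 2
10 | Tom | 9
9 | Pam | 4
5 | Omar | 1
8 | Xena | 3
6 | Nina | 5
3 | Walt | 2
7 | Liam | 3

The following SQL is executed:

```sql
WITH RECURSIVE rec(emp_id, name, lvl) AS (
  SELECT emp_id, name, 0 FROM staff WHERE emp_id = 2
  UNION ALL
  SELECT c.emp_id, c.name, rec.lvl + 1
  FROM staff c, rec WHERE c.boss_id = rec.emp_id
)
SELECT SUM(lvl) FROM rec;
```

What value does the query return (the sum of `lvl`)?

14

Base: emp_id=2 (Bob) at lvl 0.
Iteration 1: rows with boss_id in {2} -> Walt (id 3, lvl 1), Mona (id 4, lvl 1).
Iteration 2: rows with boss_id in {3,4} -> Liam (id 7, lvl 2), Xena (id 8, lvl 2), Pam (id 9, lvl 2).
Iteration 3: rows with boss_id in {7,8,9} -> Tom (id 10, lvl 3), Heidi (id 11, lvl 3).
Iteration 4: no rows with boss_id in {10,11}; recursion stops.
SUM(lvl) = 0 + 1 + 1 + 2 + 2 + 2 + 3 + 3 = 14.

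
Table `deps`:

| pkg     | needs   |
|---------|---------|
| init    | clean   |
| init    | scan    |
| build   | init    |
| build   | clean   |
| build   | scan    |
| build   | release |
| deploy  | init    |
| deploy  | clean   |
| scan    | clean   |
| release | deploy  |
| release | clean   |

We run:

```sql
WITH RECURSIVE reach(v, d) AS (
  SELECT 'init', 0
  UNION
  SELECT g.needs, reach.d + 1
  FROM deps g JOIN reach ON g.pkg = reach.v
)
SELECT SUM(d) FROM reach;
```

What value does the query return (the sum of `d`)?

4

Base: (init, d=0).
Iteration 1: edges from {init} -> (clean, d=1), (scan, d=1).
Iteration 2: edges from {clean,scan} -> (clean, d=2).
Iteration 3: no outgoing edges from {clean}; recursion stops.
SUM(d) = 0 + 1 + 1 + 2 = 4.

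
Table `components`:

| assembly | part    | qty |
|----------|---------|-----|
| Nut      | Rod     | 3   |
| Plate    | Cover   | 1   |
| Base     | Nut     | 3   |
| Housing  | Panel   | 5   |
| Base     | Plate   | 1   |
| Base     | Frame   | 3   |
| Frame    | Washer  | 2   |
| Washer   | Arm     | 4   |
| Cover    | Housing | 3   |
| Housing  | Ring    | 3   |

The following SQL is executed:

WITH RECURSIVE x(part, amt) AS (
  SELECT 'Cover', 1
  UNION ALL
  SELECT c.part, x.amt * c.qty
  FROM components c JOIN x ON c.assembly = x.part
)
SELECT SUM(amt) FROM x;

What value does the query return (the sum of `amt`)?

Base: (Cover, amt=1).
Iteration 1: components of {Cover} -> Housing = 1*3 = 3.
Iteration 2: components of {Housing} -> Panel = 3*5 = 15, Ring = 3*3 = 9.
Iteration 3: no further components; recursion stops.
SUM(amt) = 1 + 3 + 15 + 9 = 28.

28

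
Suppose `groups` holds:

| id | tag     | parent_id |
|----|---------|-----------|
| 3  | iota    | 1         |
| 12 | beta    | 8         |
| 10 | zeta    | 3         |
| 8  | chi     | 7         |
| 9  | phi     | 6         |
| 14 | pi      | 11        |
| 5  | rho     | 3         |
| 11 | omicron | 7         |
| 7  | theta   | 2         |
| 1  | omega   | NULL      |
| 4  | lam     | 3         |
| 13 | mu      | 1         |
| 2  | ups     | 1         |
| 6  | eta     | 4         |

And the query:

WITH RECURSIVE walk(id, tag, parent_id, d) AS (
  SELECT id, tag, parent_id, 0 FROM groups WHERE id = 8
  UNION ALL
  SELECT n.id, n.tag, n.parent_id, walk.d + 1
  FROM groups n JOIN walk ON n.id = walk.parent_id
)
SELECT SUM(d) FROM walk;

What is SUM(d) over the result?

6

Base: id=8 (chi), parent_id=7, d 0.
Iteration 1: join on id=7 -> theta (id 7, parent_id=2, d 1).
Iteration 2: join on id=2 -> ups (id 2, parent_id=1, d 2).
Iteration 3: join on id=1 -> omega (id 1, parent_id=NULL, d 3).
Iteration 4: parent_id is NULL; no match; recursion stops.
SUM(d) = 0 + 1 + 2 + 3 = 6.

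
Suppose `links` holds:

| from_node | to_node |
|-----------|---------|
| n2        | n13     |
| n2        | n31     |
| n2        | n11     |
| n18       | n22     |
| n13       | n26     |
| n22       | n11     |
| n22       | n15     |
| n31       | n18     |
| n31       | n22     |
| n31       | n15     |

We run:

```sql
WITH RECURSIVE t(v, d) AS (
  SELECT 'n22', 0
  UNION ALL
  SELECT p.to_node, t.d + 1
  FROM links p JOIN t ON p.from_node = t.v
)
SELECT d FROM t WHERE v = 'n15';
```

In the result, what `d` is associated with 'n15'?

Base: (n22, d=0).
Iteration 1: edges from {n22} -> (n11, d=1), (n15, d=1).
Iteration 2: no outgoing edges from {n11,n15}; recursion stops.

1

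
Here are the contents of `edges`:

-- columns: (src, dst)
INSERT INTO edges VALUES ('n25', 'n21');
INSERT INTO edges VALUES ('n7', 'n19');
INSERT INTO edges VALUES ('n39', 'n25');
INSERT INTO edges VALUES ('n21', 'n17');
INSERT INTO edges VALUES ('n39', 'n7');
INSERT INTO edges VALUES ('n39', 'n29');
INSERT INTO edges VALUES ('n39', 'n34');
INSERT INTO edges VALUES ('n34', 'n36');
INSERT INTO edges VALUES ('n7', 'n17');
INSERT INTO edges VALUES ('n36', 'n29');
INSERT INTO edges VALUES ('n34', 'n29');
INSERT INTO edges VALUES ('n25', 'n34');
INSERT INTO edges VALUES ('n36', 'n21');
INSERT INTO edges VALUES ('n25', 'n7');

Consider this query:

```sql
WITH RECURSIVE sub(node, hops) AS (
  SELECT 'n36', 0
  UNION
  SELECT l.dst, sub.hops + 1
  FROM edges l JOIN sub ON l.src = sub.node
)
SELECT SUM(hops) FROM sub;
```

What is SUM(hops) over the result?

Base: (n36, hops=0).
Iteration 1: edges from {n36} -> (n21, hops=1), (n29, hops=1).
Iteration 2: edges from {n21,n29} -> (n17, hops=2).
Iteration 3: no outgoing edges from {n17}; recursion stops.
SUM(hops) = 0 + 1 + 1 + 2 = 4.

4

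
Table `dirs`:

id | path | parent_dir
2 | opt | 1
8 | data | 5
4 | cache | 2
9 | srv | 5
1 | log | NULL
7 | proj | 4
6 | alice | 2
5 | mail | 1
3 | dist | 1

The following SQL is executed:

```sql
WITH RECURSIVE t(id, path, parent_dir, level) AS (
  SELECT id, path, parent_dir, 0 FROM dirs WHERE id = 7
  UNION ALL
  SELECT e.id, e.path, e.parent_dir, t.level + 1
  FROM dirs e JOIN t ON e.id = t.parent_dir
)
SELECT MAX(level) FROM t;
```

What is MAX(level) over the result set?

3

Base: id=7 (proj), parent_dir=4, level 0.
Iteration 1: join on id=4 -> cache (id 4, parent_dir=2, level 1).
Iteration 2: join on id=2 -> opt (id 2, parent_dir=1, level 2).
Iteration 3: join on id=1 -> log (id 1, parent_dir=NULL, level 3).
Iteration 4: parent_dir is NULL; no match; recursion stops.
level values: 0, 1, 2, 3; the maximum is 3.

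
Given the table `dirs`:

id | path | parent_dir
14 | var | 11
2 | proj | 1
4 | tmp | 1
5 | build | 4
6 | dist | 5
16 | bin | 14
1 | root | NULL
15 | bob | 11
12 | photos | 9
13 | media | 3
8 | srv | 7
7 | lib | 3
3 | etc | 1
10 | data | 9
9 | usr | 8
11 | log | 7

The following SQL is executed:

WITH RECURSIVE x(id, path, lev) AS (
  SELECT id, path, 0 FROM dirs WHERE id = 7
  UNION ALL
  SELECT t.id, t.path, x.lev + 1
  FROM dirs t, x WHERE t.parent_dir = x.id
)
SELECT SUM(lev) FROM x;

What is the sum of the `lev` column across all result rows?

Base: id=7 (lib) at lev 0.
Iteration 1: rows with parent_dir in {7} -> srv (id 8, lev 1), log (id 11, lev 1).
Iteration 2: rows with parent_dir in {8,11} -> usr (id 9, lev 2), var (id 14, lev 2), bob (id 15, lev 2).
Iteration 3: rows with parent_dir in {9,14,15} -> data (id 10, lev 3), photos (id 12, lev 3), bin (id 16, lev 3).
Iteration 4: no rows with parent_dir in {10,12,16}; recursion stops.
SUM(lev) = 0 + 1 + 1 + 2 + 2 + 2 + 3 + 3 + 3 = 17.

17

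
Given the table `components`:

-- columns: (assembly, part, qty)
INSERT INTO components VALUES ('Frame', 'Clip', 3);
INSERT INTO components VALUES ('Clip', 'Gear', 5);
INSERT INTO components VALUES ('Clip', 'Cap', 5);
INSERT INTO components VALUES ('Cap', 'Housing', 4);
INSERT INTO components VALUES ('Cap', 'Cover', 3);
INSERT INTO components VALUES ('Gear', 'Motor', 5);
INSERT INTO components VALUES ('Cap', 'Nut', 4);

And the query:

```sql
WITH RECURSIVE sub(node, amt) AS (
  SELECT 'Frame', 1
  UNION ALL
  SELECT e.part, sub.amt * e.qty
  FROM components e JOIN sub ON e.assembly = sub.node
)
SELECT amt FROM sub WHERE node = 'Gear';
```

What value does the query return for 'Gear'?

Base: (Frame, amt=1).
Iteration 1: components of {Frame} -> Clip = 1*3 = 3.
Iteration 2: components of {Clip} -> Cap = 3*5 = 15, Gear = 3*5 = 15.
Iteration 3: components of {Cap,Gear} -> Cover = 15*3 = 45, Housing = 15*4 = 60, Motor = 15*5 = 75, Nut = 15*4 = 60.
Iteration 4: no further components; recursion stops.

15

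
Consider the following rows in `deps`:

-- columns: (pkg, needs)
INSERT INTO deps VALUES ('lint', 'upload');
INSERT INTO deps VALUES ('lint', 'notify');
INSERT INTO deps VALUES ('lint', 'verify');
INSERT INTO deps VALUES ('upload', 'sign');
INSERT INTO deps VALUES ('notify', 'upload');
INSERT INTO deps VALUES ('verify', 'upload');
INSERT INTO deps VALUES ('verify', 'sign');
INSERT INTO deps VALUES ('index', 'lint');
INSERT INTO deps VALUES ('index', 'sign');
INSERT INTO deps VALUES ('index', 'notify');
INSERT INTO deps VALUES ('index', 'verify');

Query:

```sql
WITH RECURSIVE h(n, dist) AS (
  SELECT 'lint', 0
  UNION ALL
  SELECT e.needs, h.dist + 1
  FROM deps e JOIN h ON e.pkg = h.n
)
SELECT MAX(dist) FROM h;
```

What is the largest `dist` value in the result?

Base: (lint, dist=0).
Iteration 1: edges from {lint} -> (notify, dist=1), (upload, dist=1), (verify, dist=1).
Iteration 2: edges from {notify,upload,verify} -> (sign, dist=2) x2, (upload, dist=2) x2. [UNION ALL keeps all 4 new rows, including repeats]
Iteration 3: edges from {sign,upload} -> (sign, dist=3) x2. [UNION ALL keeps all 2 new rows, including repeats]
Iteration 4: no outgoing edges from {sign}; recursion stops.
dist values: 0, 1, 1, 1, 2, 2, 2, 2, 3, 3; the maximum is 3.

3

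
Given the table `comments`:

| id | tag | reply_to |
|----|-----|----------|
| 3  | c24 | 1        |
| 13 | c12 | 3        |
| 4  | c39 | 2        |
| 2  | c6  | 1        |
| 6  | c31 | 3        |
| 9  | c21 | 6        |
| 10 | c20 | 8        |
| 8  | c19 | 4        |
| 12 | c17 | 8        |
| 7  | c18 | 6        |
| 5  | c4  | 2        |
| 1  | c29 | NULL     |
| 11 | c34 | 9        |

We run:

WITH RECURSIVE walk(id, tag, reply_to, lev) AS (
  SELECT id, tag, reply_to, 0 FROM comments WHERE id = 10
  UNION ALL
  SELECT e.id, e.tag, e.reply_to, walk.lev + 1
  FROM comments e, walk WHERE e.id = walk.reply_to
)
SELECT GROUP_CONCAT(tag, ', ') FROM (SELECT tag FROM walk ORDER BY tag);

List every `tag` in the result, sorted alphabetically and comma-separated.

Base: id=10 (c20), reply_to=8, lev 0.
Iteration 1: join on id=8 -> c19 (id 8, reply_to=4, lev 1).
Iteration 2: join on id=4 -> c39 (id 4, reply_to=2, lev 2).
Iteration 3: join on id=2 -> c6 (id 2, reply_to=1, lev 3).
Iteration 4: join on id=1 -> c29 (id 1, reply_to=NULL, lev 4).
Iteration 5: reply_to is NULL; no match; recursion stops.

c19, c20, c29, c39, c6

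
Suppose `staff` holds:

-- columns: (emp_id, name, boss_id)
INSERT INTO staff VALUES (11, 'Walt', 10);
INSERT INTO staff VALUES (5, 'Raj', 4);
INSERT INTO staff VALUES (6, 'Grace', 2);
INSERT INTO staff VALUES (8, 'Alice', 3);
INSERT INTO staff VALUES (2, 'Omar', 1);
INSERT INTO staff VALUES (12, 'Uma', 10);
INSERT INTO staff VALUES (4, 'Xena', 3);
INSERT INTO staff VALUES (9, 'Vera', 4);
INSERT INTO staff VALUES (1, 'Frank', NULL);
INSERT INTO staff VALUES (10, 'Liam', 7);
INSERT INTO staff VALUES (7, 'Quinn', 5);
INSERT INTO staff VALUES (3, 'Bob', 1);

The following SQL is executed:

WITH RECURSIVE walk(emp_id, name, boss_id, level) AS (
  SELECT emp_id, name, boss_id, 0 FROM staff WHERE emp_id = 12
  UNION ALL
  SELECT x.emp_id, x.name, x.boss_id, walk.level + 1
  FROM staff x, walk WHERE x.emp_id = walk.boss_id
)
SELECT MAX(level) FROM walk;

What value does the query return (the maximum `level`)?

Base: emp_id=12 (Uma), boss_id=10, level 0.
Iteration 1: join on emp_id=10 -> Liam (id 10, boss_id=7, level 1).
Iteration 2: join on emp_id=7 -> Quinn (id 7, boss_id=5, level 2).
Iteration 3: join on emp_id=5 -> Raj (id 5, boss_id=4, level 3).
Iteration 4: join on emp_id=4 -> Xena (id 4, boss_id=3, level 4).
Iteration 5: join on emp_id=3 -> Bob (id 3, boss_id=1, level 5).
Iteration 6: join on emp_id=1 -> Frank (id 1, boss_id=NULL, level 6).
Iteration 7: boss_id is NULL; no match; recursion stops.
level values: 0, 1, 2, 3, 4, 5, 6; the maximum is 6.

6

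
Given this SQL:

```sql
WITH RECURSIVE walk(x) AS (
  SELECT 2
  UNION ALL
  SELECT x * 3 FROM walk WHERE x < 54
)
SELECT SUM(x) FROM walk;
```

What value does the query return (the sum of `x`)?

Base: x=2.
Iteration 1: 2 < 54 holds -> x = 2 * 3 = 6.
Iteration 2: 6 < 54 holds -> x = 6 * 3 = 18.
Iteration 3: 18 < 54 holds -> x = 18 * 3 = 54.
Iteration 4: 54 < 54 fails; recursion stops.
SUM(x) = 2 + 6 + 18 + 54 = 80.

80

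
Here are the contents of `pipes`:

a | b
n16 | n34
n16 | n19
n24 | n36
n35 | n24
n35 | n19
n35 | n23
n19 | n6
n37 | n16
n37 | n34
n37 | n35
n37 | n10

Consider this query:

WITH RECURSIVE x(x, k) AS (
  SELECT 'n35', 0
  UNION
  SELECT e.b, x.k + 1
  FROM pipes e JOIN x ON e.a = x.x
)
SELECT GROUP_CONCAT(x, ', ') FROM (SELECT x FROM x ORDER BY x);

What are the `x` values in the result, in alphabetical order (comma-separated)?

n19, n23, n24, n35, n36, n6

Base: (n35, k=0).
Iteration 1: edges from {n35} -> (n19, k=1), (n23, k=1), (n24, k=1).
Iteration 2: edges from {n19,n23,n24} -> (n36, k=2), (n6, k=2).
Iteration 3: no outgoing edges from {n36,n6}; recursion stops.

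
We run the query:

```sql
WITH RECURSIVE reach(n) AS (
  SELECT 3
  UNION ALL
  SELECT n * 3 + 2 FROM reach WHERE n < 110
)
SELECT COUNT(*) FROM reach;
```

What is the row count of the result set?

Base: n=3.
Iteration 1: 3 < 110 holds -> n = 3 * 3 + 2 = 11.
Iteration 2: 11 < 110 holds -> n = 11 * 3 + 2 = 35.
Iteration 3: 35 < 110 holds -> n = 35 * 3 + 2 = 107.
Iteration 4: 107 < 110 holds -> n = 107 * 3 + 2 = 323.
Iteration 5: 323 < 110 fails; recursion stops.
Total rows emitted: 5.

5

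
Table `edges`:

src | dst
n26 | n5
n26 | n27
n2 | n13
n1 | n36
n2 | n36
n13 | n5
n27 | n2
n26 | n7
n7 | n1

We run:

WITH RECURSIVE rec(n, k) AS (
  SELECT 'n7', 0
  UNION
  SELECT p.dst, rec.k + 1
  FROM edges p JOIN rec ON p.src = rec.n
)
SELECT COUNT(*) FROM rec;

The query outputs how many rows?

Base: (n7, k=0).
Iteration 1: edges from {n7} -> (n1, k=1).
Iteration 2: edges from {n1} -> (n36, k=2).
Iteration 3: no outgoing edges from {n36}; recursion stops.
Total rows emitted: 3.

3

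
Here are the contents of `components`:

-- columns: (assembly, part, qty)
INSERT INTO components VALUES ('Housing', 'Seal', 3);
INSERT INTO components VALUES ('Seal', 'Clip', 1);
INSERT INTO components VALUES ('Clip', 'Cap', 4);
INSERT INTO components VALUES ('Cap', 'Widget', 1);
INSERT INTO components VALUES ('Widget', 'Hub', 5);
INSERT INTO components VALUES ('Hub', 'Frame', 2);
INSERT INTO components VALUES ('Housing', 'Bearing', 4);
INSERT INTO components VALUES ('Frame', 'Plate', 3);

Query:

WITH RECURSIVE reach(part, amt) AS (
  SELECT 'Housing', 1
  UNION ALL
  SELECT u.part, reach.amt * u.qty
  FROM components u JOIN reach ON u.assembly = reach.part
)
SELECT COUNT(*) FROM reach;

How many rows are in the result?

Base: (Housing, amt=1).
Iteration 1: components of {Housing} -> Bearing = 1*4 = 4, Seal = 1*3 = 3.
Iteration 2: components of {Bearing,Seal} -> Clip = 3*1 = 3.
Iteration 3: components of {Clip} -> Cap = 3*4 = 12.
Iteration 4: components of {Cap} -> Widget = 12*1 = 12.
Iteration 5: components of {Widget} -> Hub = 12*5 = 60.
Iteration 6: components of {Hub} -> Frame = 60*2 = 120.
Iteration 7: components of {Frame} -> Plate = 120*3 = 360.
Iteration 8: no further components; recursion stops.
Total rows emitted: 9.

9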